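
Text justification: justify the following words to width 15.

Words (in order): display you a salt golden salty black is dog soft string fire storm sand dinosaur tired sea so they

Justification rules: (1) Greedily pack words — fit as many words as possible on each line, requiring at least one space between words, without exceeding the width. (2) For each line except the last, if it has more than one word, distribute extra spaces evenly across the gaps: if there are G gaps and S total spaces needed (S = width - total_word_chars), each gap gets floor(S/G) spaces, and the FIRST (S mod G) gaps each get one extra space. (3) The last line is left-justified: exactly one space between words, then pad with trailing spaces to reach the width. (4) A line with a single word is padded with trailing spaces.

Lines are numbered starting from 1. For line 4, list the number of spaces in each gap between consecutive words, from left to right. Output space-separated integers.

Answer: 1 1

Derivation:
Line 1: ['display', 'you', 'a'] (min_width=13, slack=2)
Line 2: ['salt', 'golden'] (min_width=11, slack=4)
Line 3: ['salty', 'black', 'is'] (min_width=14, slack=1)
Line 4: ['dog', 'soft', 'string'] (min_width=15, slack=0)
Line 5: ['fire', 'storm', 'sand'] (min_width=15, slack=0)
Line 6: ['dinosaur', 'tired'] (min_width=14, slack=1)
Line 7: ['sea', 'so', 'they'] (min_width=11, slack=4)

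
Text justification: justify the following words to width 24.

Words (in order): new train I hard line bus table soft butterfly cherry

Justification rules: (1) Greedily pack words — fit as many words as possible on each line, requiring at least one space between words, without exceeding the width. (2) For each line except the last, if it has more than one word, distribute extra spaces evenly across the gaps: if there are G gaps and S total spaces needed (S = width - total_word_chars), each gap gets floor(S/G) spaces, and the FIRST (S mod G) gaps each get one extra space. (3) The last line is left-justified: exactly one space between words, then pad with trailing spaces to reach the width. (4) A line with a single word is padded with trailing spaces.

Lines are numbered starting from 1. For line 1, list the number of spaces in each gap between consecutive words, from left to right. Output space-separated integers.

Answer: 2 2 2 1

Derivation:
Line 1: ['new', 'train', 'I', 'hard', 'line'] (min_width=21, slack=3)
Line 2: ['bus', 'table', 'soft', 'butterfly'] (min_width=24, slack=0)
Line 3: ['cherry'] (min_width=6, slack=18)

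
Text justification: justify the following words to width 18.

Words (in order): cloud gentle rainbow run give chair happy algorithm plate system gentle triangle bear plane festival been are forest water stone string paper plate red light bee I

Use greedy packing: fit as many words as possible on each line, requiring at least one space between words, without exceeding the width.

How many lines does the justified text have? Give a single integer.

Answer: 11

Derivation:
Line 1: ['cloud', 'gentle'] (min_width=12, slack=6)
Line 2: ['rainbow', 'run', 'give'] (min_width=16, slack=2)
Line 3: ['chair', 'happy'] (min_width=11, slack=7)
Line 4: ['algorithm', 'plate'] (min_width=15, slack=3)
Line 5: ['system', 'gentle'] (min_width=13, slack=5)
Line 6: ['triangle', 'bear'] (min_width=13, slack=5)
Line 7: ['plane', 'festival'] (min_width=14, slack=4)
Line 8: ['been', 'are', 'forest'] (min_width=15, slack=3)
Line 9: ['water', 'stone', 'string'] (min_width=18, slack=0)
Line 10: ['paper', 'plate', 'red'] (min_width=15, slack=3)
Line 11: ['light', 'bee', 'I'] (min_width=11, slack=7)
Total lines: 11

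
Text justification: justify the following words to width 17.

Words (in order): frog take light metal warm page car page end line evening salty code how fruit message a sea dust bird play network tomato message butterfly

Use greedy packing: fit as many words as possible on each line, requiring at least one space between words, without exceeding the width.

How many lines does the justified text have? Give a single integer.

Answer: 9

Derivation:
Line 1: ['frog', 'take', 'light'] (min_width=15, slack=2)
Line 2: ['metal', 'warm', 'page'] (min_width=15, slack=2)
Line 3: ['car', 'page', 'end', 'line'] (min_width=17, slack=0)
Line 4: ['evening', 'salty'] (min_width=13, slack=4)
Line 5: ['code', 'how', 'fruit'] (min_width=14, slack=3)
Line 6: ['message', 'a', 'sea'] (min_width=13, slack=4)
Line 7: ['dust', 'bird', 'play'] (min_width=14, slack=3)
Line 8: ['network', 'tomato'] (min_width=14, slack=3)
Line 9: ['message', 'butterfly'] (min_width=17, slack=0)
Total lines: 9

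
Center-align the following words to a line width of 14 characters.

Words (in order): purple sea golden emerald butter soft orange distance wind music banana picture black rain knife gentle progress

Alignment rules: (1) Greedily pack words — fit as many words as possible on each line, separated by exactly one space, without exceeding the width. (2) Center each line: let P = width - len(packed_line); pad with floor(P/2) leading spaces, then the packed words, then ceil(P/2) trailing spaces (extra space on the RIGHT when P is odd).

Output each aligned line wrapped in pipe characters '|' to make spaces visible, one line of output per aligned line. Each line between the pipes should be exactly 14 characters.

Answer: |  purple sea  |
|golden emerald|
| butter soft  |
|    orange    |
|distance wind |
| music banana |
|picture black |
|  rain knife  |
|    gentle    |
|   progress   |

Derivation:
Line 1: ['purple', 'sea'] (min_width=10, slack=4)
Line 2: ['golden', 'emerald'] (min_width=14, slack=0)
Line 3: ['butter', 'soft'] (min_width=11, slack=3)
Line 4: ['orange'] (min_width=6, slack=8)
Line 5: ['distance', 'wind'] (min_width=13, slack=1)
Line 6: ['music', 'banana'] (min_width=12, slack=2)
Line 7: ['picture', 'black'] (min_width=13, slack=1)
Line 8: ['rain', 'knife'] (min_width=10, slack=4)
Line 9: ['gentle'] (min_width=6, slack=8)
Line 10: ['progress'] (min_width=8, slack=6)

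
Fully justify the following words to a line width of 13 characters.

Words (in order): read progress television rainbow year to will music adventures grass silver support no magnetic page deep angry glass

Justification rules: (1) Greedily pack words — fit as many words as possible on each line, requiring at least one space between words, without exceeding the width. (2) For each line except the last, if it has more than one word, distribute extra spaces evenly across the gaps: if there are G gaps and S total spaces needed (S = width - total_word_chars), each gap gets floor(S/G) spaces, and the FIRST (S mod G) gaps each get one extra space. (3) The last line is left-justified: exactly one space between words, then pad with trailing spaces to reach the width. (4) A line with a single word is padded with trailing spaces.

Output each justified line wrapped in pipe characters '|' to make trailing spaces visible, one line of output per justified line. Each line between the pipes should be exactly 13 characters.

Line 1: ['read', 'progress'] (min_width=13, slack=0)
Line 2: ['television'] (min_width=10, slack=3)
Line 3: ['rainbow', 'year'] (min_width=12, slack=1)
Line 4: ['to', 'will', 'music'] (min_width=13, slack=0)
Line 5: ['adventures'] (min_width=10, slack=3)
Line 6: ['grass', 'silver'] (min_width=12, slack=1)
Line 7: ['support', 'no'] (min_width=10, slack=3)
Line 8: ['magnetic', 'page'] (min_width=13, slack=0)
Line 9: ['deep', 'angry'] (min_width=10, slack=3)
Line 10: ['glass'] (min_width=5, slack=8)

Answer: |read progress|
|television   |
|rainbow  year|
|to will music|
|adventures   |
|grass  silver|
|support    no|
|magnetic page|
|deep    angry|
|glass        |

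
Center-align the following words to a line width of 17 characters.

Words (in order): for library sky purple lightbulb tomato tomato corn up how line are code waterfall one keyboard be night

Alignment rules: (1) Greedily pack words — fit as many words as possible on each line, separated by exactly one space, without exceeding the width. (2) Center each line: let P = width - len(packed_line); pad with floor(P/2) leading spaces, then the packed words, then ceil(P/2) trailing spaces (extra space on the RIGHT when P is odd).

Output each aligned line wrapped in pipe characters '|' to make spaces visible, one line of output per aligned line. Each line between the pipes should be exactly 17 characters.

Line 1: ['for', 'library', 'sky'] (min_width=15, slack=2)
Line 2: ['purple', 'lightbulb'] (min_width=16, slack=1)
Line 3: ['tomato', 'tomato'] (min_width=13, slack=4)
Line 4: ['corn', 'up', 'how', 'line'] (min_width=16, slack=1)
Line 5: ['are', 'code'] (min_width=8, slack=9)
Line 6: ['waterfall', 'one'] (min_width=13, slack=4)
Line 7: ['keyboard', 'be', 'night'] (min_width=17, slack=0)

Answer: | for library sky |
|purple lightbulb |
|  tomato tomato  |
|corn up how line |
|    are code     |
|  waterfall one  |
|keyboard be night|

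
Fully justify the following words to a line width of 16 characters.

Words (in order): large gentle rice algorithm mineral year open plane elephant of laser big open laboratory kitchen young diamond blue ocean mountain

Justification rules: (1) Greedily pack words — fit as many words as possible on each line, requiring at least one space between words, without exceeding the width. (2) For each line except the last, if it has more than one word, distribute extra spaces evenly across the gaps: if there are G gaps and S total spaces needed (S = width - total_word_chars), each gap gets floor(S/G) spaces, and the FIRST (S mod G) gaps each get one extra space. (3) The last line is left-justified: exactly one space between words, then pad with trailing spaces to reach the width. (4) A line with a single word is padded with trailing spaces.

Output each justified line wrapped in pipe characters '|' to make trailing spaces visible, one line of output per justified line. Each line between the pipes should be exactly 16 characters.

Line 1: ['large', 'gentle'] (min_width=12, slack=4)
Line 2: ['rice', 'algorithm'] (min_width=14, slack=2)
Line 3: ['mineral', 'year'] (min_width=12, slack=4)
Line 4: ['open', 'plane'] (min_width=10, slack=6)
Line 5: ['elephant', 'of'] (min_width=11, slack=5)
Line 6: ['laser', 'big', 'open'] (min_width=14, slack=2)
Line 7: ['laboratory'] (min_width=10, slack=6)
Line 8: ['kitchen', 'young'] (min_width=13, slack=3)
Line 9: ['diamond', 'blue'] (min_width=12, slack=4)
Line 10: ['ocean', 'mountain'] (min_width=14, slack=2)

Answer: |large     gentle|
|rice   algorithm|
|mineral     year|
|open       plane|
|elephant      of|
|laser  big  open|
|laboratory      |
|kitchen    young|
|diamond     blue|
|ocean mountain  |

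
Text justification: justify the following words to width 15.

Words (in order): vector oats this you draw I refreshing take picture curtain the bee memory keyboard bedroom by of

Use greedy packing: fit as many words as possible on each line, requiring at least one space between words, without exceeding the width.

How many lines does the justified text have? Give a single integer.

Answer: 7

Derivation:
Line 1: ['vector', 'oats'] (min_width=11, slack=4)
Line 2: ['this', 'you', 'draw', 'I'] (min_width=15, slack=0)
Line 3: ['refreshing', 'take'] (min_width=15, slack=0)
Line 4: ['picture', 'curtain'] (min_width=15, slack=0)
Line 5: ['the', 'bee', 'memory'] (min_width=14, slack=1)
Line 6: ['keyboard'] (min_width=8, slack=7)
Line 7: ['bedroom', 'by', 'of'] (min_width=13, slack=2)
Total lines: 7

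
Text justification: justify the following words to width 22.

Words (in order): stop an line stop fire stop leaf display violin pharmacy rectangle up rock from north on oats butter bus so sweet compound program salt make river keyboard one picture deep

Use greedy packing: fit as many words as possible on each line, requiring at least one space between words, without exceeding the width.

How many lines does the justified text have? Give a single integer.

Line 1: ['stop', 'an', 'line', 'stop', 'fire'] (min_width=22, slack=0)
Line 2: ['stop', 'leaf', 'display'] (min_width=17, slack=5)
Line 3: ['violin', 'pharmacy'] (min_width=15, slack=7)
Line 4: ['rectangle', 'up', 'rock', 'from'] (min_width=22, slack=0)
Line 5: ['north', 'on', 'oats', 'butter'] (min_width=20, slack=2)
Line 6: ['bus', 'so', 'sweet', 'compound'] (min_width=21, slack=1)
Line 7: ['program', 'salt', 'make'] (min_width=17, slack=5)
Line 8: ['river', 'keyboard', 'one'] (min_width=18, slack=4)
Line 9: ['picture', 'deep'] (min_width=12, slack=10)
Total lines: 9

Answer: 9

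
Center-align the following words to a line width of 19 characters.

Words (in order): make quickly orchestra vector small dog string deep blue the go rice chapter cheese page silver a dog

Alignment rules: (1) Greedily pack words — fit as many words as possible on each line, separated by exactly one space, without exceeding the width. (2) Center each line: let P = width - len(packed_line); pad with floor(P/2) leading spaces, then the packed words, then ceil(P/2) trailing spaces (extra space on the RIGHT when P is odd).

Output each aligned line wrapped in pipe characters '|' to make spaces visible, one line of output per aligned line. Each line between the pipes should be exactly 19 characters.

Line 1: ['make', 'quickly'] (min_width=12, slack=7)
Line 2: ['orchestra', 'vector'] (min_width=16, slack=3)
Line 3: ['small', 'dog', 'string'] (min_width=16, slack=3)
Line 4: ['deep', 'blue', 'the', 'go'] (min_width=16, slack=3)
Line 5: ['rice', 'chapter', 'cheese'] (min_width=19, slack=0)
Line 6: ['page', 'silver', 'a', 'dog'] (min_width=17, slack=2)

Answer: |   make quickly    |
| orchestra vector  |
| small dog string  |
| deep blue the go  |
|rice chapter cheese|
| page silver a dog |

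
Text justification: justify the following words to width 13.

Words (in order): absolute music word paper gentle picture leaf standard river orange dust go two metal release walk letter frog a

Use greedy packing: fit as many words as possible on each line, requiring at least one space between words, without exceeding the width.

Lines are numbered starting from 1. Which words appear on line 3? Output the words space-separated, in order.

Answer: paper gentle

Derivation:
Line 1: ['absolute'] (min_width=8, slack=5)
Line 2: ['music', 'word'] (min_width=10, slack=3)
Line 3: ['paper', 'gentle'] (min_width=12, slack=1)
Line 4: ['picture', 'leaf'] (min_width=12, slack=1)
Line 5: ['standard'] (min_width=8, slack=5)
Line 6: ['river', 'orange'] (min_width=12, slack=1)
Line 7: ['dust', 'go', 'two'] (min_width=11, slack=2)
Line 8: ['metal', 'release'] (min_width=13, slack=0)
Line 9: ['walk', 'letter'] (min_width=11, slack=2)
Line 10: ['frog', 'a'] (min_width=6, slack=7)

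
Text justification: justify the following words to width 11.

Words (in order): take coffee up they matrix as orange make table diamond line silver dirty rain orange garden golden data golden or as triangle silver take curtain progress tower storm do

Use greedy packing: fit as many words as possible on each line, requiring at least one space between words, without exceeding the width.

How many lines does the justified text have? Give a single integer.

Line 1: ['take', 'coffee'] (min_width=11, slack=0)
Line 2: ['up', 'they'] (min_width=7, slack=4)
Line 3: ['matrix', 'as'] (min_width=9, slack=2)
Line 4: ['orange', 'make'] (min_width=11, slack=0)
Line 5: ['table'] (min_width=5, slack=6)
Line 6: ['diamond'] (min_width=7, slack=4)
Line 7: ['line', 'silver'] (min_width=11, slack=0)
Line 8: ['dirty', 'rain'] (min_width=10, slack=1)
Line 9: ['orange'] (min_width=6, slack=5)
Line 10: ['garden'] (min_width=6, slack=5)
Line 11: ['golden', 'data'] (min_width=11, slack=0)
Line 12: ['golden', 'or'] (min_width=9, slack=2)
Line 13: ['as', 'triangle'] (min_width=11, slack=0)
Line 14: ['silver', 'take'] (min_width=11, slack=0)
Line 15: ['curtain'] (min_width=7, slack=4)
Line 16: ['progress'] (min_width=8, slack=3)
Line 17: ['tower', 'storm'] (min_width=11, slack=0)
Line 18: ['do'] (min_width=2, slack=9)
Total lines: 18

Answer: 18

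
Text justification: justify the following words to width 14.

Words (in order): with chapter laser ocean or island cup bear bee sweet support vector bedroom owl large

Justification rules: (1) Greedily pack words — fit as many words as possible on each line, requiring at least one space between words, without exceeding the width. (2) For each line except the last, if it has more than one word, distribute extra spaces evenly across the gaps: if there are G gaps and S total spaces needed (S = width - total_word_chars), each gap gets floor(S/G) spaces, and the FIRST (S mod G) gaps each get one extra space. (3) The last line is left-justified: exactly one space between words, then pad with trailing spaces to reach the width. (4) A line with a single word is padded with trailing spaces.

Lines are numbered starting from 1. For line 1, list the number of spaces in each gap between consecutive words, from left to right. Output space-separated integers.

Answer: 3

Derivation:
Line 1: ['with', 'chapter'] (min_width=12, slack=2)
Line 2: ['laser', 'ocean', 'or'] (min_width=14, slack=0)
Line 3: ['island', 'cup'] (min_width=10, slack=4)
Line 4: ['bear', 'bee', 'sweet'] (min_width=14, slack=0)
Line 5: ['support', 'vector'] (min_width=14, slack=0)
Line 6: ['bedroom', 'owl'] (min_width=11, slack=3)
Line 7: ['large'] (min_width=5, slack=9)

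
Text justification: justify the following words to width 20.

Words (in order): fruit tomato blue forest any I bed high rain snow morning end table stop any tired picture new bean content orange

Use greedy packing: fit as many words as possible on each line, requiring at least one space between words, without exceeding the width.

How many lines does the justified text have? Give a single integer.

Answer: 7

Derivation:
Line 1: ['fruit', 'tomato', 'blue'] (min_width=17, slack=3)
Line 2: ['forest', 'any', 'I', 'bed'] (min_width=16, slack=4)
Line 3: ['high', 'rain', 'snow'] (min_width=14, slack=6)
Line 4: ['morning', 'end', 'table'] (min_width=17, slack=3)
Line 5: ['stop', 'any', 'tired'] (min_width=14, slack=6)
Line 6: ['picture', 'new', 'bean'] (min_width=16, slack=4)
Line 7: ['content', 'orange'] (min_width=14, slack=6)
Total lines: 7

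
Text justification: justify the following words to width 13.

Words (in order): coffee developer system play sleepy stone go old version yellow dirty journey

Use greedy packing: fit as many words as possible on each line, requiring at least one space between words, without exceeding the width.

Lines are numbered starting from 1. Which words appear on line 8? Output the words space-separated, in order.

Line 1: ['coffee'] (min_width=6, slack=7)
Line 2: ['developer'] (min_width=9, slack=4)
Line 3: ['system', 'play'] (min_width=11, slack=2)
Line 4: ['sleepy', 'stone'] (min_width=12, slack=1)
Line 5: ['go', 'old'] (min_width=6, slack=7)
Line 6: ['version'] (min_width=7, slack=6)
Line 7: ['yellow', 'dirty'] (min_width=12, slack=1)
Line 8: ['journey'] (min_width=7, slack=6)

Answer: journey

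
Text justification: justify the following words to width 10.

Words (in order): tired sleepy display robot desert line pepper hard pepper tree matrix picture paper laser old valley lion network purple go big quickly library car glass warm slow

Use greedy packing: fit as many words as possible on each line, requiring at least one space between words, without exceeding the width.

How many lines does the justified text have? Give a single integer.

Answer: 23

Derivation:
Line 1: ['tired'] (min_width=5, slack=5)
Line 2: ['sleepy'] (min_width=6, slack=4)
Line 3: ['display'] (min_width=7, slack=3)
Line 4: ['robot'] (min_width=5, slack=5)
Line 5: ['desert'] (min_width=6, slack=4)
Line 6: ['line'] (min_width=4, slack=6)
Line 7: ['pepper'] (min_width=6, slack=4)
Line 8: ['hard'] (min_width=4, slack=6)
Line 9: ['pepper'] (min_width=6, slack=4)
Line 10: ['tree'] (min_width=4, slack=6)
Line 11: ['matrix'] (min_width=6, slack=4)
Line 12: ['picture'] (min_width=7, slack=3)
Line 13: ['paper'] (min_width=5, slack=5)
Line 14: ['laser', 'old'] (min_width=9, slack=1)
Line 15: ['valley'] (min_width=6, slack=4)
Line 16: ['lion'] (min_width=4, slack=6)
Line 17: ['network'] (min_width=7, slack=3)
Line 18: ['purple', 'go'] (min_width=9, slack=1)
Line 19: ['big'] (min_width=3, slack=7)
Line 20: ['quickly'] (min_width=7, slack=3)
Line 21: ['library'] (min_width=7, slack=3)
Line 22: ['car', 'glass'] (min_width=9, slack=1)
Line 23: ['warm', 'slow'] (min_width=9, slack=1)
Total lines: 23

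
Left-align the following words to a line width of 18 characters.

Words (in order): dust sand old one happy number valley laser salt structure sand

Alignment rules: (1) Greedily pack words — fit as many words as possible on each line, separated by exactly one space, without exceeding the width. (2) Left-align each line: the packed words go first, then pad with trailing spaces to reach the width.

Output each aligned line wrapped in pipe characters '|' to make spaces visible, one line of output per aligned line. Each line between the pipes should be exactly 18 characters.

Answer: |dust sand old one |
|happy number      |
|valley laser salt |
|structure sand    |

Derivation:
Line 1: ['dust', 'sand', 'old', 'one'] (min_width=17, slack=1)
Line 2: ['happy', 'number'] (min_width=12, slack=6)
Line 3: ['valley', 'laser', 'salt'] (min_width=17, slack=1)
Line 4: ['structure', 'sand'] (min_width=14, slack=4)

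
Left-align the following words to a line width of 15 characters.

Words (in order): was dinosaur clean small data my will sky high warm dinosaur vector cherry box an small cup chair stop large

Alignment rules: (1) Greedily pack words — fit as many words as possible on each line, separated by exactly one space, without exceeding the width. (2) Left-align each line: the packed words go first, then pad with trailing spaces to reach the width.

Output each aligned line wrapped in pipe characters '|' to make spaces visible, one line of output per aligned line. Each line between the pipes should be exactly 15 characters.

Answer: |was dinosaur   |
|clean small    |
|data my will   |
|sky high warm  |
|dinosaur vector|
|cherry box an  |
|small cup chair|
|stop large     |

Derivation:
Line 1: ['was', 'dinosaur'] (min_width=12, slack=3)
Line 2: ['clean', 'small'] (min_width=11, slack=4)
Line 3: ['data', 'my', 'will'] (min_width=12, slack=3)
Line 4: ['sky', 'high', 'warm'] (min_width=13, slack=2)
Line 5: ['dinosaur', 'vector'] (min_width=15, slack=0)
Line 6: ['cherry', 'box', 'an'] (min_width=13, slack=2)
Line 7: ['small', 'cup', 'chair'] (min_width=15, slack=0)
Line 8: ['stop', 'large'] (min_width=10, slack=5)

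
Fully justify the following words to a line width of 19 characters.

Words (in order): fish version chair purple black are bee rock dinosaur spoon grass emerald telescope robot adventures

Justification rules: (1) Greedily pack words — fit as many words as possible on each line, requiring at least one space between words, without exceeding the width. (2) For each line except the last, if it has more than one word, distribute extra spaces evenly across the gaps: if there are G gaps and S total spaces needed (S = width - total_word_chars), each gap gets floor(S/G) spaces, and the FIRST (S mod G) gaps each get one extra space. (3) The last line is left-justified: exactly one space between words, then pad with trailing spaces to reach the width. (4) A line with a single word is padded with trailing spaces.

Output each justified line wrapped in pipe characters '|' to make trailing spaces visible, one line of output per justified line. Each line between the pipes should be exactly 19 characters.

Answer: |fish  version chair|
|purple   black  are|
|bee  rock  dinosaur|
|spoon grass emerald|
|telescope     robot|
|adventures         |

Derivation:
Line 1: ['fish', 'version', 'chair'] (min_width=18, slack=1)
Line 2: ['purple', 'black', 'are'] (min_width=16, slack=3)
Line 3: ['bee', 'rock', 'dinosaur'] (min_width=17, slack=2)
Line 4: ['spoon', 'grass', 'emerald'] (min_width=19, slack=0)
Line 5: ['telescope', 'robot'] (min_width=15, slack=4)
Line 6: ['adventures'] (min_width=10, slack=9)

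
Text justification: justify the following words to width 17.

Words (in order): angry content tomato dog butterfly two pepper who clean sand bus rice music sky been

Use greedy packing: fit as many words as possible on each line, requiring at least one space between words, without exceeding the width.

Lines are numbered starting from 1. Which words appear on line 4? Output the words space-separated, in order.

Answer: pepper who clean

Derivation:
Line 1: ['angry', 'content'] (min_width=13, slack=4)
Line 2: ['tomato', 'dog'] (min_width=10, slack=7)
Line 3: ['butterfly', 'two'] (min_width=13, slack=4)
Line 4: ['pepper', 'who', 'clean'] (min_width=16, slack=1)
Line 5: ['sand', 'bus', 'rice'] (min_width=13, slack=4)
Line 6: ['music', 'sky', 'been'] (min_width=14, slack=3)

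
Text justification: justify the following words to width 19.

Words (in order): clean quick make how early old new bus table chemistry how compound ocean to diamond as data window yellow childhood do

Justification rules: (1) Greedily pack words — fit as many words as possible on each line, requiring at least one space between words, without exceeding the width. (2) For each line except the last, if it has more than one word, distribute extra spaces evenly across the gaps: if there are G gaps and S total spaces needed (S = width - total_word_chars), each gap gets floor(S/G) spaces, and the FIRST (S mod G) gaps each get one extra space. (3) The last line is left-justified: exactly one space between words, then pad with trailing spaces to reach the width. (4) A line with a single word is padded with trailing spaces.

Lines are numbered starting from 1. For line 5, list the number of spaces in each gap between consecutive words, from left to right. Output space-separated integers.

Line 1: ['clean', 'quick', 'make'] (min_width=16, slack=3)
Line 2: ['how', 'early', 'old', 'new'] (min_width=17, slack=2)
Line 3: ['bus', 'table', 'chemistry'] (min_width=19, slack=0)
Line 4: ['how', 'compound', 'ocean'] (min_width=18, slack=1)
Line 5: ['to', 'diamond', 'as', 'data'] (min_width=18, slack=1)
Line 6: ['window', 'yellow'] (min_width=13, slack=6)
Line 7: ['childhood', 'do'] (min_width=12, slack=7)

Answer: 2 1 1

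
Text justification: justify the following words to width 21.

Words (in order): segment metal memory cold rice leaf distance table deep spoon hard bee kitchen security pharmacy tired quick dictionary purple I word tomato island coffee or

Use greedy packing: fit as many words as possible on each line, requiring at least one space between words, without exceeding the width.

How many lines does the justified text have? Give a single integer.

Answer: 9

Derivation:
Line 1: ['segment', 'metal', 'memory'] (min_width=20, slack=1)
Line 2: ['cold', 'rice', 'leaf'] (min_width=14, slack=7)
Line 3: ['distance', 'table', 'deep'] (min_width=19, slack=2)
Line 4: ['spoon', 'hard', 'bee'] (min_width=14, slack=7)
Line 5: ['kitchen', 'security'] (min_width=16, slack=5)
Line 6: ['pharmacy', 'tired', 'quick'] (min_width=20, slack=1)
Line 7: ['dictionary', 'purple', 'I'] (min_width=19, slack=2)
Line 8: ['word', 'tomato', 'island'] (min_width=18, slack=3)
Line 9: ['coffee', 'or'] (min_width=9, slack=12)
Total lines: 9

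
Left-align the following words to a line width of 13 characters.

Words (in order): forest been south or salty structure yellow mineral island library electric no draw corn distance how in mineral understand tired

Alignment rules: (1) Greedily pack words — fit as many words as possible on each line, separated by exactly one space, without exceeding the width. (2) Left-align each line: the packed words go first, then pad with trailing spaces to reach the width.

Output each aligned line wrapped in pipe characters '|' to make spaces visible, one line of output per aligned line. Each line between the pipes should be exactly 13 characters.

Answer: |forest been  |
|south or     |
|salty        |
|structure    |
|yellow       |
|mineral      |
|island       |
|library      |
|electric no  |
|draw corn    |
|distance how |
|in mineral   |
|understand   |
|tired        |

Derivation:
Line 1: ['forest', 'been'] (min_width=11, slack=2)
Line 2: ['south', 'or'] (min_width=8, slack=5)
Line 3: ['salty'] (min_width=5, slack=8)
Line 4: ['structure'] (min_width=9, slack=4)
Line 5: ['yellow'] (min_width=6, slack=7)
Line 6: ['mineral'] (min_width=7, slack=6)
Line 7: ['island'] (min_width=6, slack=7)
Line 8: ['library'] (min_width=7, slack=6)
Line 9: ['electric', 'no'] (min_width=11, slack=2)
Line 10: ['draw', 'corn'] (min_width=9, slack=4)
Line 11: ['distance', 'how'] (min_width=12, slack=1)
Line 12: ['in', 'mineral'] (min_width=10, slack=3)
Line 13: ['understand'] (min_width=10, slack=3)
Line 14: ['tired'] (min_width=5, slack=8)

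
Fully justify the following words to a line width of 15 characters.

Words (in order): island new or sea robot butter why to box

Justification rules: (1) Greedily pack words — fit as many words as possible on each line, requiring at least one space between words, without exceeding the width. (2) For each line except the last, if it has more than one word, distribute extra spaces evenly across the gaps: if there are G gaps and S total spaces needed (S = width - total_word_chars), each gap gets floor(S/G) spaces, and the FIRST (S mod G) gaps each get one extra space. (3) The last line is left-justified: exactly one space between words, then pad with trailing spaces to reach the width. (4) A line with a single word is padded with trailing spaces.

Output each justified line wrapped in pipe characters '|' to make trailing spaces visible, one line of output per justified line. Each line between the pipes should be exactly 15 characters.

Answer: |island  new  or|
|sea       robot|
|butter  why  to|
|box            |

Derivation:
Line 1: ['island', 'new', 'or'] (min_width=13, slack=2)
Line 2: ['sea', 'robot'] (min_width=9, slack=6)
Line 3: ['butter', 'why', 'to'] (min_width=13, slack=2)
Line 4: ['box'] (min_width=3, slack=12)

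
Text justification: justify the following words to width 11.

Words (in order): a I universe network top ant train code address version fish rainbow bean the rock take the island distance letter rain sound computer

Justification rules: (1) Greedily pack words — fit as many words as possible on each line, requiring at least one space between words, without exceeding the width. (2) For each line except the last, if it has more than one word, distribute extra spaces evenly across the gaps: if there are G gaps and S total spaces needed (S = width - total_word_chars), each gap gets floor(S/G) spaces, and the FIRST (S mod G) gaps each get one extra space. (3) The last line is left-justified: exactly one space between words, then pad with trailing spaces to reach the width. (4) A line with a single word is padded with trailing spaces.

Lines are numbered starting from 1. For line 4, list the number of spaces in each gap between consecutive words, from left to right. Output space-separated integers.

Line 1: ['a', 'I'] (min_width=3, slack=8)
Line 2: ['universe'] (min_width=8, slack=3)
Line 3: ['network', 'top'] (min_width=11, slack=0)
Line 4: ['ant', 'train'] (min_width=9, slack=2)
Line 5: ['code'] (min_width=4, slack=7)
Line 6: ['address'] (min_width=7, slack=4)
Line 7: ['version'] (min_width=7, slack=4)
Line 8: ['fish'] (min_width=4, slack=7)
Line 9: ['rainbow'] (min_width=7, slack=4)
Line 10: ['bean', 'the'] (min_width=8, slack=3)
Line 11: ['rock', 'take'] (min_width=9, slack=2)
Line 12: ['the', 'island'] (min_width=10, slack=1)
Line 13: ['distance'] (min_width=8, slack=3)
Line 14: ['letter', 'rain'] (min_width=11, slack=0)
Line 15: ['sound'] (min_width=5, slack=6)
Line 16: ['computer'] (min_width=8, slack=3)

Answer: 3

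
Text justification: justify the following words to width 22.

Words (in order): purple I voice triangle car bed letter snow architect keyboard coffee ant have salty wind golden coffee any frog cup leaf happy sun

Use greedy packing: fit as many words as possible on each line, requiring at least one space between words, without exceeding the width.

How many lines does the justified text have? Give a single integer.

Answer: 7

Derivation:
Line 1: ['purple', 'I', 'voice'] (min_width=14, slack=8)
Line 2: ['triangle', 'car', 'bed'] (min_width=16, slack=6)
Line 3: ['letter', 'snow', 'architect'] (min_width=21, slack=1)
Line 4: ['keyboard', 'coffee', 'ant'] (min_width=19, slack=3)
Line 5: ['have', 'salty', 'wind', 'golden'] (min_width=22, slack=0)
Line 6: ['coffee', 'any', 'frog', 'cup'] (min_width=19, slack=3)
Line 7: ['leaf', 'happy', 'sun'] (min_width=14, slack=8)
Total lines: 7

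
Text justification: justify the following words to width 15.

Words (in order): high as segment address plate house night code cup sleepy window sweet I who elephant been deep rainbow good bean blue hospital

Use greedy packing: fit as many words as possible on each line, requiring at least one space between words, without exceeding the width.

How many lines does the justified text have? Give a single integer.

Answer: 10

Derivation:
Line 1: ['high', 'as', 'segment'] (min_width=15, slack=0)
Line 2: ['address', 'plate'] (min_width=13, slack=2)
Line 3: ['house', 'night'] (min_width=11, slack=4)
Line 4: ['code', 'cup', 'sleepy'] (min_width=15, slack=0)
Line 5: ['window', 'sweet', 'I'] (min_width=14, slack=1)
Line 6: ['who', 'elephant'] (min_width=12, slack=3)
Line 7: ['been', 'deep'] (min_width=9, slack=6)
Line 8: ['rainbow', 'good'] (min_width=12, slack=3)
Line 9: ['bean', 'blue'] (min_width=9, slack=6)
Line 10: ['hospital'] (min_width=8, slack=7)
Total lines: 10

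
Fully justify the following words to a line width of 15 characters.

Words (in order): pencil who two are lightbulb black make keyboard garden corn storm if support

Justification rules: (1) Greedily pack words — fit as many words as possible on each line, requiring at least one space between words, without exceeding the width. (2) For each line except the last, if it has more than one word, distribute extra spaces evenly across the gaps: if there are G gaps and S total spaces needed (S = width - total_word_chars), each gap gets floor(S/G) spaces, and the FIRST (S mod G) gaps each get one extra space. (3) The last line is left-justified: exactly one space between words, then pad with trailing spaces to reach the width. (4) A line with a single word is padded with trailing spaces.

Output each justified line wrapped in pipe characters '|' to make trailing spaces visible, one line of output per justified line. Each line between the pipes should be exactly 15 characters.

Answer: |pencil  who two|
|are   lightbulb|
|black      make|
|keyboard garden|
|corn  storm  if|
|support        |

Derivation:
Line 1: ['pencil', 'who', 'two'] (min_width=14, slack=1)
Line 2: ['are', 'lightbulb'] (min_width=13, slack=2)
Line 3: ['black', 'make'] (min_width=10, slack=5)
Line 4: ['keyboard', 'garden'] (min_width=15, slack=0)
Line 5: ['corn', 'storm', 'if'] (min_width=13, slack=2)
Line 6: ['support'] (min_width=7, slack=8)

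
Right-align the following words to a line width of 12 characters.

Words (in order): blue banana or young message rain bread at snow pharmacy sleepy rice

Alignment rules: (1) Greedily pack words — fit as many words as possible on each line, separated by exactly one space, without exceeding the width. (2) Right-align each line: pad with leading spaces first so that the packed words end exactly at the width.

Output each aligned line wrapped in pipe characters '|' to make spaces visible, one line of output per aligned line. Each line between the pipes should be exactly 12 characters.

Line 1: ['blue', 'banana'] (min_width=11, slack=1)
Line 2: ['or', 'young'] (min_width=8, slack=4)
Line 3: ['message', 'rain'] (min_width=12, slack=0)
Line 4: ['bread', 'at'] (min_width=8, slack=4)
Line 5: ['snow'] (min_width=4, slack=8)
Line 6: ['pharmacy'] (min_width=8, slack=4)
Line 7: ['sleepy', 'rice'] (min_width=11, slack=1)

Answer: | blue banana|
|    or young|
|message rain|
|    bread at|
|        snow|
|    pharmacy|
| sleepy rice|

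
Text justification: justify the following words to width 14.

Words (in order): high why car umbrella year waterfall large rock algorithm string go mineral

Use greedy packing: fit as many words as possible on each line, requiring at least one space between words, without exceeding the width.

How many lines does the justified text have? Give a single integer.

Answer: 7

Derivation:
Line 1: ['high', 'why', 'car'] (min_width=12, slack=2)
Line 2: ['umbrella', 'year'] (min_width=13, slack=1)
Line 3: ['waterfall'] (min_width=9, slack=5)
Line 4: ['large', 'rock'] (min_width=10, slack=4)
Line 5: ['algorithm'] (min_width=9, slack=5)
Line 6: ['string', 'go'] (min_width=9, slack=5)
Line 7: ['mineral'] (min_width=7, slack=7)
Total lines: 7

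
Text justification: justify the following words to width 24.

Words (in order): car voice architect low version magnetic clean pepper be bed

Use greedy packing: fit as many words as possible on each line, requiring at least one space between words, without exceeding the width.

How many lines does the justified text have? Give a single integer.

Line 1: ['car', 'voice', 'architect', 'low'] (min_width=23, slack=1)
Line 2: ['version', 'magnetic', 'clean'] (min_width=22, slack=2)
Line 3: ['pepper', 'be', 'bed'] (min_width=13, slack=11)
Total lines: 3

Answer: 3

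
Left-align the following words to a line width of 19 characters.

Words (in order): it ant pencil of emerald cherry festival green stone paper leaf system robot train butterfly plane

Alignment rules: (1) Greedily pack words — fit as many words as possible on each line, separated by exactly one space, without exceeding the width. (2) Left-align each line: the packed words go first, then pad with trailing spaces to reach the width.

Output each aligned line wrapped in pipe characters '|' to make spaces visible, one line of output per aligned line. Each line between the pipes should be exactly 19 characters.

Line 1: ['it', 'ant', 'pencil', 'of'] (min_width=16, slack=3)
Line 2: ['emerald', 'cherry'] (min_width=14, slack=5)
Line 3: ['festival', 'green'] (min_width=14, slack=5)
Line 4: ['stone', 'paper', 'leaf'] (min_width=16, slack=3)
Line 5: ['system', 'robot', 'train'] (min_width=18, slack=1)
Line 6: ['butterfly', 'plane'] (min_width=15, slack=4)

Answer: |it ant pencil of   |
|emerald cherry     |
|festival green     |
|stone paper leaf   |
|system robot train |
|butterfly plane    |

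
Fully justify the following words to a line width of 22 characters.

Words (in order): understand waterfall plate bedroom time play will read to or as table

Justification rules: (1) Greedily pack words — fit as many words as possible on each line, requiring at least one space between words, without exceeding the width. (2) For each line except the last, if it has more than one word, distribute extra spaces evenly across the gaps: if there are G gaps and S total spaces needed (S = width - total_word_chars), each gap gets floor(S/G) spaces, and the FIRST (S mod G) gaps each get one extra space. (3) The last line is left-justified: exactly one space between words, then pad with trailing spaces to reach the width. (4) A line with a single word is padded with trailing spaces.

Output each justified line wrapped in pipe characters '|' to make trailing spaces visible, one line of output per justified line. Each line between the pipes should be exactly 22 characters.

Line 1: ['understand', 'waterfall'] (min_width=20, slack=2)
Line 2: ['plate', 'bedroom', 'time'] (min_width=18, slack=4)
Line 3: ['play', 'will', 'read', 'to', 'or'] (min_width=20, slack=2)
Line 4: ['as', 'table'] (min_width=8, slack=14)

Answer: |understand   waterfall|
|plate   bedroom   time|
|play  will  read to or|
|as table              |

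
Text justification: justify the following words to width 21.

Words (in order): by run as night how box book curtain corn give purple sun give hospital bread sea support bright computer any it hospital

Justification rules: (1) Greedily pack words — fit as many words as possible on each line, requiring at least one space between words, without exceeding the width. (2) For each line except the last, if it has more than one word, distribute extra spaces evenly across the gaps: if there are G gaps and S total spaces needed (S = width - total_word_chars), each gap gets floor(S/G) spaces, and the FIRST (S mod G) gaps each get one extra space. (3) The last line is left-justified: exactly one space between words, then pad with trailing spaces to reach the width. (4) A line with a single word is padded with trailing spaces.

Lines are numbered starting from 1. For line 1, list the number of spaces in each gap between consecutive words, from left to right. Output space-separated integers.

Answer: 2 2 1 1

Derivation:
Line 1: ['by', 'run', 'as', 'night', 'how'] (min_width=19, slack=2)
Line 2: ['box', 'book', 'curtain', 'corn'] (min_width=21, slack=0)
Line 3: ['give', 'purple', 'sun', 'give'] (min_width=20, slack=1)
Line 4: ['hospital', 'bread', 'sea'] (min_width=18, slack=3)
Line 5: ['support', 'bright'] (min_width=14, slack=7)
Line 6: ['computer', 'any', 'it'] (min_width=15, slack=6)
Line 7: ['hospital'] (min_width=8, slack=13)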